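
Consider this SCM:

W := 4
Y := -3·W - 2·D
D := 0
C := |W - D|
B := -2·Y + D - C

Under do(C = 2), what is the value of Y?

The intervention breaks the incoming arrows to C: C := |W - D| no longer applies, and C = 2.
Y is not downstream of the intervention, so its value is determined by the original equations.
Y = -3·W - 2·D  [with W=4, D=0]  = -12

-12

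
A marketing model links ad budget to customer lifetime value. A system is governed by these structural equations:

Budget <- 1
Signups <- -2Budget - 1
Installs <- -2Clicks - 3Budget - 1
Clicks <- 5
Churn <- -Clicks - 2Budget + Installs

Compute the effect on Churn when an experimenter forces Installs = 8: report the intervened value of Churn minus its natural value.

do(Installs=8) replaces the equation Installs <- -2Clicks - 3Budget - 1 with the constant Installs = 8.
Churn = -Clicks - 2Budget + Installs  [with Clicks=5, Budget=1, Installs=8]  = 1
Without intervention: Installs = -2Clicks - 3Budget - 1  [with Clicks=5, Budget=1]  = -14; Churn = -Clicks - 2Budget + Installs  [with Clicks=5, Budget=1, Installs=-14]  = -21.
Change = 1 − (-21) = 22.

22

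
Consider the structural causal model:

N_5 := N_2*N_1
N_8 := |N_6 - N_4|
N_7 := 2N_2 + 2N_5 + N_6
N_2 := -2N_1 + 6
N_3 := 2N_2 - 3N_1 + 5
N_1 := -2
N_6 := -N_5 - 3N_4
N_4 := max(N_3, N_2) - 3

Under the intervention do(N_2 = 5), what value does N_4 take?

18

Under do(N_2=5), the mechanism N_2 := -2N_1 + 6 is discarded; N_2 is fixed at 5.
N_3 = 2N_2 - 3N_1 + 5  [with N_2=5, N_1=-2]  = 21
N_4 = max(N_3, N_2) - 3  [with N_3=21, N_2=5]  = 18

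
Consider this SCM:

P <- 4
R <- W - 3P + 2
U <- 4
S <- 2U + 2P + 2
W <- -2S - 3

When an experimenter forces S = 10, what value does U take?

4

Under do(S=10), the mechanism S <- 2U + 2P + 2 is discarded; S is fixed at 10.
Since U is not a descendant of the intervened variable, it is unaffected.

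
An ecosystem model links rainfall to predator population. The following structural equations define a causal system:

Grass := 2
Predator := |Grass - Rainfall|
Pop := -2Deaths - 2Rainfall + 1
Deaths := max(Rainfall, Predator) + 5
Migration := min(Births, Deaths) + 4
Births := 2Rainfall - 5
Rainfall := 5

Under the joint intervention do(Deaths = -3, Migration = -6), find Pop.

-3

Under do(Deaths = -3, Migration = -6), each intervened variable's structural equation is replaced by its fixed value.
Pop = -2Deaths - 2Rainfall + 1  [with Deaths=-3, Rainfall=5]  = -3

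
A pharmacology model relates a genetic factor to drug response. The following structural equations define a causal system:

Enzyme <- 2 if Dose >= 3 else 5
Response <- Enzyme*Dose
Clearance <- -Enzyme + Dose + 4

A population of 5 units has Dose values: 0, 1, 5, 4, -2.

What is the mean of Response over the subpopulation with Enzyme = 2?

9

E[Response|Enzyme=2] averages over only the 2 units with Enzyme=2 (Dose = 5, 4): Response = 10, 8, mean 9.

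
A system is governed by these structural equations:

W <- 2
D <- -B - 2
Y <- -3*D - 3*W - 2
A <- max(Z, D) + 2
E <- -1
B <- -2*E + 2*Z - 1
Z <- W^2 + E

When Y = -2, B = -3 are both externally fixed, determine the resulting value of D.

1

Under do(Y = -2, B = -3), each intervened variable's structural equation is replaced by its fixed value.
D = -B - 2  [with B=-3]  = 1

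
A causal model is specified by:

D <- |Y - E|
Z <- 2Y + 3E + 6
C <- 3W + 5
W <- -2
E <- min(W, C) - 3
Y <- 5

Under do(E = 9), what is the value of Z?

Intervening sets E = 9 and removes its equation (E <- min(W, C) - 3).
Z = 2Y + 3E + 6  [with Y=5, E=9]  = 43

43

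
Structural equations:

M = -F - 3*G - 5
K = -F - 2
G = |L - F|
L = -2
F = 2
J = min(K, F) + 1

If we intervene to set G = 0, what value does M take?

The intervention breaks the incoming arrows to G: G = |L - F| no longer applies, and G = 0.
M = -F - 3*G - 5  [with F=2, G=0]  = -7

-7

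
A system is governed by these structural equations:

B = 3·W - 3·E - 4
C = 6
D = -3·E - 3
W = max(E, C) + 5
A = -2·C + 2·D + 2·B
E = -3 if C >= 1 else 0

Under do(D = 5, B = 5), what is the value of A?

Setting D = 5, B = 5 by intervention discards those variables' equations.
A = -2·C + 2·D + 2·B  [with C=6, D=5, B=5]  = 8

8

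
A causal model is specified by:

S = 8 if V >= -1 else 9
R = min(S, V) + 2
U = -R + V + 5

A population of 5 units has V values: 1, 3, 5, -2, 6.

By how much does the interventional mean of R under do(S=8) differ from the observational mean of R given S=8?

-1.15

do(S=8) breaks S's dependence on V. With S=8 fixed, R across the units is 3, 5, 7, 0, 8, mean 4.6.
Conditioning on S=8 selects the 4 unit(s) with V ∈ {1, 3, 5, 6}. Their R values: 3, 5, 7, 8. Mean = 5.75.
Difference = 4.6 − 5.75 = -1.15.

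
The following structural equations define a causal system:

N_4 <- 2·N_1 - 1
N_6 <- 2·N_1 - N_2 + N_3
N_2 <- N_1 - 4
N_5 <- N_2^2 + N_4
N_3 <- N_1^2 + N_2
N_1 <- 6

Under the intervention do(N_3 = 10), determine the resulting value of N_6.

20

The intervention breaks the incoming arrows to N_3: N_3 <- N_1^2 + N_2 no longer applies, and N_3 = 10.
N_2 = N_1 - 4  [with N_1=6]  = 2
N_6 = 2·N_1 - N_2 + N_3  [with N_1=6, N_2=2, N_3=10]  = 20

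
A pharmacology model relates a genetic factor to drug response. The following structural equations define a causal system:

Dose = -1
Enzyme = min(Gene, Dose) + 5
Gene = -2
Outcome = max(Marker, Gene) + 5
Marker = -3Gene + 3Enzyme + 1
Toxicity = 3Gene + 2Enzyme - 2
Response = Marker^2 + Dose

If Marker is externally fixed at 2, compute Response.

3

Intervening sets Marker = 2 and removes its equation (Marker = -3Gene + 3Enzyme + 1).
Response = Marker^2 + Dose  [with Marker=2, Dose=-1]  = 3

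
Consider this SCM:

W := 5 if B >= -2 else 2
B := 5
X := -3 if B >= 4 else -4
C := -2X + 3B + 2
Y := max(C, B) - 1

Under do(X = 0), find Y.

do(X=0) replaces the equation X := -3 if B >= 4 else -4 with the constant X = 0.
C = -2X + 3B + 2  [with X=0, B=5]  = 17
Y = max(C, B) - 1  [with C=17, B=5]  = 16

16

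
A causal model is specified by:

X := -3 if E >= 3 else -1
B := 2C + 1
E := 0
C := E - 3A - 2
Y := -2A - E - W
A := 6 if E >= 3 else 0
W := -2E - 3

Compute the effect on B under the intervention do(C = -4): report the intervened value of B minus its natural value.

-4

The intervention breaks the incoming arrows to C: C := E - 3A - 2 no longer applies, and C = -4.
B = 2C + 1  [with C=-4]  = -7
Without intervention: A = 6 if E >= 3 else 0  [with E=0]  = 0; C = E - 3A - 2  [with E=0, A=0]  = -2; B = 2C + 1  [with C=-2]  = -3.
Change = -7 − (-3) = -4.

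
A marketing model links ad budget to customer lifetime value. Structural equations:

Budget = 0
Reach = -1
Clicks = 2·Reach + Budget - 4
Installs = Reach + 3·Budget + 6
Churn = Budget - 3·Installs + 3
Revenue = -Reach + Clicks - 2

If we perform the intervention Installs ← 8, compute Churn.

Intervening sets Installs = 8 and removes its equation (Installs = Reach + 3·Budget + 6).
Churn = Budget - 3·Installs + 3  [with Budget=0, Installs=8]  = -21

-21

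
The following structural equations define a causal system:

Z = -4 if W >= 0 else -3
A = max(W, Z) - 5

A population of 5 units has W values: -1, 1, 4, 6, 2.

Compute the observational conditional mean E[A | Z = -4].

E[A|Z=-4] averages over only the 4 units with Z=-4 (W = 1, 4, 6, 2): A = -4, -1, 1, -3, mean -1.75.

-1.75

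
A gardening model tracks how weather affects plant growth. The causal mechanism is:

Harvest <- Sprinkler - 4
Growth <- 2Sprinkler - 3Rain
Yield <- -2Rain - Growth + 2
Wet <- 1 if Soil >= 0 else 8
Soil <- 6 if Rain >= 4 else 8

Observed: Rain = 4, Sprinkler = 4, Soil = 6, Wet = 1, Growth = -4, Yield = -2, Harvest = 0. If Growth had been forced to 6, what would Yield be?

-12

The intervention breaks the incoming arrows to Growth: Growth <- 2Sprinkler - 3Rain no longer applies, and Growth = 6.
Yield = -2Rain - Growth + 2  [with Rain=4, Growth=6]  = -12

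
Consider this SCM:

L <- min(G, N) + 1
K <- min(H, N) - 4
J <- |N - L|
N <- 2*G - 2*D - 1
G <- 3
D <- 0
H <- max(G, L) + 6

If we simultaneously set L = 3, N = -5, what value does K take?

The joint intervention fixes L = 3, N = -5, removing each variable's own equation.
H = max(G, L) + 6  [with G=3, L=3]  = 9
K = min(H, N) - 4  [with H=9, N=-5]  = -9

-9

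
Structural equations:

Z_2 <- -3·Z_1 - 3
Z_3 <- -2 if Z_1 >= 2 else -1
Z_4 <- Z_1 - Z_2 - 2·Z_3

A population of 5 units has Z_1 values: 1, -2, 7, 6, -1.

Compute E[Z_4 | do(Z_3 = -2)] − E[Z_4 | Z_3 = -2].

Every unit gets Z_3=-2 under the intervention. Z_4 values become 11, -1, 35, 31, 3; E[Z_4|do(Z_3=-2)] = 15.8.
Observing Z_3=-2 restricts to units where Z_3's equation naturally yields -2: Z_1 ∈ {7, 6}. In that subpopulation Z_4 = 35, 31, mean 33.
Difference = 15.8 − 33 = -17.2.

-17.2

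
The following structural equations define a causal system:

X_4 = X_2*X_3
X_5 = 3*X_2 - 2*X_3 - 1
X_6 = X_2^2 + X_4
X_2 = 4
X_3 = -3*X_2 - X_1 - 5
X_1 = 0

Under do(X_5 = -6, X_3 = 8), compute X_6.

The joint intervention fixes X_5 = -6, X_3 = 8, removing each variable's own equation.
X_4 = X_2*X_3  [with X_2=4, X_3=8]  = 32
X_6 = X_2^2 + X_4  [with X_2=4, X_4=32]  = 48

48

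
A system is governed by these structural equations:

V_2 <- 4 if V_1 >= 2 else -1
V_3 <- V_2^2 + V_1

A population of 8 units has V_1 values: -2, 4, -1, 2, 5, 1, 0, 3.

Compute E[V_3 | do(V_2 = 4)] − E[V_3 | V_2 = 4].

-2

Every unit gets V_2=4 under the intervention. V_3 values become 14, 20, 15, 18, 21, 17, 16, 19; E[V_3|do(V_2=4)] = 17.5.
Observing V_2=4 restricts to units where V_2's equation naturally yields 4: V_1 ∈ {4, 2, 5, 3}. In that subpopulation V_3 = 20, 18, 21, 19, mean 19.5.
Difference = 17.5 − 19.5 = -2.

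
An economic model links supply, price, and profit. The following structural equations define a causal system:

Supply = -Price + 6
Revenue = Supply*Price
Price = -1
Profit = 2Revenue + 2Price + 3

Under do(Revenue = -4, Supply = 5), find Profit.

-7

The joint intervention fixes Revenue = -4, Supply = 5, removing each variable's own equation.
Profit = 2Revenue + 2Price + 3  [with Revenue=-4, Price=-1]  = -7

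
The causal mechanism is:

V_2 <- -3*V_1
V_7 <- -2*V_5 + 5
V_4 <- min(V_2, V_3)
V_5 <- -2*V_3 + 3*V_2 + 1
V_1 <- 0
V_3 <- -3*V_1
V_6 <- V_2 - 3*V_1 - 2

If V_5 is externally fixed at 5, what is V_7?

-5

Under do(V_5=5), the mechanism V_5 <- -2*V_3 + 3*V_2 + 1 is discarded; V_5 is fixed at 5.
V_7 = -2*V_5 + 5  [with V_5=5]  = -5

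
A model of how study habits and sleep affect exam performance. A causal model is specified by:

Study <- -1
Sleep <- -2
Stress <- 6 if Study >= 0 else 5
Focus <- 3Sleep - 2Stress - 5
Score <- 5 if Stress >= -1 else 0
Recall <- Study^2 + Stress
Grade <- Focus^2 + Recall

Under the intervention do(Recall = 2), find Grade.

443

Intervening sets Recall = 2 and removes its equation (Recall <- Study^2 + Stress).
Stress = 6 if Study >= 0 else 5  [with Study=-1]  = 5
Focus = 3Sleep - 2Stress - 5  [with Sleep=-2, Stress=5]  = -21
Grade = Focus^2 + Recall  [with Focus=-21, Recall=2]  = 443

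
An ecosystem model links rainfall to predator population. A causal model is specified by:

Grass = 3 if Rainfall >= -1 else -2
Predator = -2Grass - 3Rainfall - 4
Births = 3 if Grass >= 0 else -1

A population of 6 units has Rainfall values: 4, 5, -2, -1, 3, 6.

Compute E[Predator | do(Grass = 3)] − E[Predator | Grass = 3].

2.7

Under do(Grass=3), Grass's equation is replaced by Grass=3 for every unit. Per-unit Predator: -22, -25, -4, -7, -19, -28. Mean = -17.5.
Observing Grass=3 restricts to units where Grass's equation naturally yields 3: Rainfall ∈ {4, 5, -1, 3, 6}. In that subpopulation Predator = -22, -25, -7, -19, -28, mean -20.2.
Difference = -17.5 − (-20.2) = 2.7.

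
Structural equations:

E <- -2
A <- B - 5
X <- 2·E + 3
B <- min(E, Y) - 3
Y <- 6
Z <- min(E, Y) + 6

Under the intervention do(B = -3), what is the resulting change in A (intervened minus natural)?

2

Intervening sets B = -3 and removes its equation (B <- min(E, Y) - 3).
A = B - 5  [with B=-3]  = -8
Without intervention: B = min(E, Y) - 3  [with E=-2, Y=6]  = -5; A = B - 5  [with B=-5]  = -10.
Change = -8 − (-10) = 2.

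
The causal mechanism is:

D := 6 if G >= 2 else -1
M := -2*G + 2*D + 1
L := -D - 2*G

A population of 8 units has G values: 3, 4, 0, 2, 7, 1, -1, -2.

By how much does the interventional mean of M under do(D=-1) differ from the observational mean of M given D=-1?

Under do(D=-1), D's equation is replaced by D=-1 for every unit. Per-unit M: -7, -9, -1, -5, -15, -3, 1, 3. Mean = -4.5.
Conditioning on D=-1 selects the 4 unit(s) with G ∈ {0, 1, -1, -2}. Their M values: -1, -3, 1, 3. Mean = 0.
Difference = -4.5 − 0 = -4.5.

-4.5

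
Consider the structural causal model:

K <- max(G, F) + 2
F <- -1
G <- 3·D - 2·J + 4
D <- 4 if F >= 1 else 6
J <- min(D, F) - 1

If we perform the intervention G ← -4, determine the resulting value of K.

Intervening sets G = -4 and removes its equation (G <- 3·D - 2·J + 4).
K = max(G, F) + 2  [with G=-4, F=-1]  = 1

1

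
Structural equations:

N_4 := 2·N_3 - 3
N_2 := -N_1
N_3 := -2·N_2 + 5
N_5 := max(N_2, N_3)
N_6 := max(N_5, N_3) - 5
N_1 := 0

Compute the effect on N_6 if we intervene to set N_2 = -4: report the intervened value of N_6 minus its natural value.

Under do(N_2=-4), the mechanism N_2 := -N_1 is discarded; N_2 is fixed at -4.
N_3 = -2·N_2 + 5  [with N_2=-4]  = 13
N_5 = max(N_2, N_3)  [with N_2=-4, N_3=13]  = 13
N_6 = max(N_5, N_3) - 5  [with N_5=13, N_3=13]  = 8
Without intervention: N_2 = -N_1  [with N_1=0]  = 0; N_3 = -2·N_2 + 5  [with N_2=0]  = 5; N_5 = max(N_2, N_3)  [with N_2=0, N_3=5]  = 5; N_6 = max(N_5, N_3) - 5  [with N_5=5, N_3=5]  = 0.
Change = 8 − 0 = 8.

8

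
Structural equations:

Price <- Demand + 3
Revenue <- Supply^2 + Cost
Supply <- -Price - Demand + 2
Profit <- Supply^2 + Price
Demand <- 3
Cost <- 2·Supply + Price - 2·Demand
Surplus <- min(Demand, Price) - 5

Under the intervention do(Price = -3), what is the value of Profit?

Under do(Price=-3), the mechanism Price <- Demand + 3 is discarded; Price is fixed at -3.
Supply = -Price - Demand + 2  [with Price=-3, Demand=3]  = 2
Profit = Supply^2 + Price  [with Supply=2, Price=-3]  = 1

1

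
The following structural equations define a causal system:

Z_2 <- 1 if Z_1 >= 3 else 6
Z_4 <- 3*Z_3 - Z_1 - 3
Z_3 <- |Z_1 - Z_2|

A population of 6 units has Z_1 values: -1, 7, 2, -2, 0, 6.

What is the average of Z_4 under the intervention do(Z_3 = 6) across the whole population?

do(Z_3=6) breaks Z_3's dependence on Z_1. With Z_3=6 fixed, Z_4 across the units is 16, 8, 13, 17, 15, 9, mean 13.

13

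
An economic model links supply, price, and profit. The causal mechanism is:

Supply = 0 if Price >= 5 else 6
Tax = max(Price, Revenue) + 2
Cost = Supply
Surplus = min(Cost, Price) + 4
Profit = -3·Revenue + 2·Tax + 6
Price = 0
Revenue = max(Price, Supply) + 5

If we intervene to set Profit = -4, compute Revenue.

11

do(Profit=-4) replaces the equation Profit = -3·Revenue + 2·Tax + 6 with the constant Profit = -4.
No directed path runs from Profit to Revenue, so Revenue keeps its natural value.
Supply = 0 if Price >= 5 else 6  [with Price=0]  = 6
Revenue = max(Price, Supply) + 5  [with Price=0, Supply=6]  = 11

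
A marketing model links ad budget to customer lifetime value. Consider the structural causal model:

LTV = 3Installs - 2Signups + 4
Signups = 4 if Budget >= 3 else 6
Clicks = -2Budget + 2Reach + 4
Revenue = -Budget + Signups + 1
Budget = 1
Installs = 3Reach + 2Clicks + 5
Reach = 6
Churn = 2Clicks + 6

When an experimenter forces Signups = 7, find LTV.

do(Signups=7) replaces the equation Signups = 4 if Budget >= 3 else 6 with the constant Signups = 7.
Clicks = -2Budget + 2Reach + 4  [with Budget=1, Reach=6]  = 14
Installs = 3Reach + 2Clicks + 5  [with Reach=6, Clicks=14]  = 51
LTV = 3Installs - 2Signups + 4  [with Installs=51, Signups=7]  = 143

143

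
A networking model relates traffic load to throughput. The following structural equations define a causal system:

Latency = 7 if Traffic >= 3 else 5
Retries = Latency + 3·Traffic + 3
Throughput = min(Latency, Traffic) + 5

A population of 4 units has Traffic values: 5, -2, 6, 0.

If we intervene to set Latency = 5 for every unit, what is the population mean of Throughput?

do(Latency=5) breaks Latency's dependence on Traffic. With Latency=5 fixed, Throughput across the units is 10, 3, 10, 5, mean 7.

7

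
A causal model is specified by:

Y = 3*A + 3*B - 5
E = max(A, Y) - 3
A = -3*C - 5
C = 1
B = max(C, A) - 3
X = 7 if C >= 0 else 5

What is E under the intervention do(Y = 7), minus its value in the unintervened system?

The intervention breaks the incoming arrows to Y: Y = 3*A + 3*B - 5 no longer applies, and Y = 7.
A = -3*C - 5  [with C=1]  = -8
E = max(A, Y) - 3  [with A=-8, Y=7]  = 4
Without intervention: A = -3*C - 5  [with C=1]  = -8; B = max(C, A) - 3  [with C=1, A=-8]  = -2; Y = 3*A + 3*B - 5  [with A=-8, B=-2]  = -35; E = max(A, Y) - 3  [with A=-8, Y=-35]  = -11.
Change = 4 − (-11) = 15.

15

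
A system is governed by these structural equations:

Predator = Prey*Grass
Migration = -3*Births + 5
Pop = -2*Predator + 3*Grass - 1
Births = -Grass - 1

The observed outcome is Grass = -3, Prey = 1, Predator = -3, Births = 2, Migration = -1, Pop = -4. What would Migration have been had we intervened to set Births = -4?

17

Intervening sets Births = -4 and removes its equation (Births = -Grass - 1).
Migration = -3*Births + 5  [with Births=-4]  = 17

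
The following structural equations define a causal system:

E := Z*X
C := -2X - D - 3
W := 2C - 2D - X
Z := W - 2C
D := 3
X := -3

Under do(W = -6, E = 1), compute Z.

Setting W = -6, E = 1 by intervention discards those variables' equations.
C = -2X - D - 3  [with X=-3, D=3]  = 0
Z = W - 2C  [with W=-6, C=0]  = -6

-6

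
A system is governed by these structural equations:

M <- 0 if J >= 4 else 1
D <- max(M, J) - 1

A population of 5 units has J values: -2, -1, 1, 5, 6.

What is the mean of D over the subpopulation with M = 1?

0

E[D|M=1] averages over only the 3 units with M=1 (J = -2, -1, 1): D = 0, 0, 0, mean 0.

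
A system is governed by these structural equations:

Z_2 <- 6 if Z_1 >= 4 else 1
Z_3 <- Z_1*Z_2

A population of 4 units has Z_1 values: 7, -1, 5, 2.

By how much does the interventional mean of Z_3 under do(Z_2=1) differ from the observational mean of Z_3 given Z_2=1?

2.75

The intervention sets Z_2=1 in all 4 units regardless of Z_1. Recomputing Z_3 per unit gives 7, -1, 5, 2; average 3.25.
Conditioning on Z_2=1 selects the 2 unit(s) with Z_1 ∈ {-1, 2}. Their Z_3 values: -1, 2. Mean = 0.5.
Difference = 3.25 − 0.5 = 2.75.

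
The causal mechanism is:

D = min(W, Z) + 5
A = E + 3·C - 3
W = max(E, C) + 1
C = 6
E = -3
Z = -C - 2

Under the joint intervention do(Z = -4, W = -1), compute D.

1

Setting Z = -4, W = -1 by intervention discards those variables' equations.
D = min(W, Z) + 5  [with W=-1, Z=-4]  = 1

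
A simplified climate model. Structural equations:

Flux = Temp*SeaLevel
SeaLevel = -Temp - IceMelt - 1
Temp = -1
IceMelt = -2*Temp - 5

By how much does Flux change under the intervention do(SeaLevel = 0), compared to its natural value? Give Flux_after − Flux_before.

The intervention breaks the incoming arrows to SeaLevel: SeaLevel = -Temp - IceMelt - 1 no longer applies, and SeaLevel = 0.
Flux = Temp*SeaLevel  [with Temp=-1, SeaLevel=0]  = 0
Without intervention: IceMelt = -2*Temp - 5  [with Temp=-1]  = -3; SeaLevel = -Temp - IceMelt - 1  [with Temp=-1, IceMelt=-3]  = 3; Flux = Temp*SeaLevel  [with Temp=-1, SeaLevel=3]  = -3.
Change = 0 − (-3) = 3.

3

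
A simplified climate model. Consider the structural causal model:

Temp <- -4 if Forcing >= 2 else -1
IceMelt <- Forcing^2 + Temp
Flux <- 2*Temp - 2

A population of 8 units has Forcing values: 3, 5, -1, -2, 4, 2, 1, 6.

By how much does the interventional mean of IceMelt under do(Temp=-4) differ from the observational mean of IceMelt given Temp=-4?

The intervention sets Temp=-4 in all 8 units regardless of Forcing. Recomputing IceMelt per unit gives 5, 21, -3, 0, 12, 0, -3, 32; average 8.
Conditioning on Temp=-4 selects the 5 unit(s) with Forcing ∈ {3, 5, 4, 2, 6}. Their IceMelt values: 5, 21, 12, 0, 32. Mean = 14.
Difference = 8 − 14 = -6.

-6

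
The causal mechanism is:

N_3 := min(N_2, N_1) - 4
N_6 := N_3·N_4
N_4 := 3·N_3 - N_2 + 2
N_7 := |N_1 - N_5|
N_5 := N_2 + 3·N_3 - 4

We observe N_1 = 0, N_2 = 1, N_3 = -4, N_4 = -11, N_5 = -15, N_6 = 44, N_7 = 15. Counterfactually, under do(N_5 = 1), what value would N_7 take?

1

Under do(N_5=1), the mechanism N_5 := N_2 + 3·N_3 - 4 is discarded; N_5 is fixed at 1.
N_7 = |N_1 - N_5|  [with N_1=0, N_5=1]  = 1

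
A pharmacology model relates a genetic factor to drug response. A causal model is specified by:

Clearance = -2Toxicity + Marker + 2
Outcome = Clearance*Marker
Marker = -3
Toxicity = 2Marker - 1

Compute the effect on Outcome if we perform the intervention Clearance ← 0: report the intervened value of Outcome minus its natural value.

39

The intervention breaks the incoming arrows to Clearance: Clearance = -2Toxicity + Marker + 2 no longer applies, and Clearance = 0.
Outcome = Clearance*Marker  [with Clearance=0, Marker=-3]  = 0
Without intervention: Toxicity = 2Marker - 1  [with Marker=-3]  = -7; Clearance = -2Toxicity + Marker + 2  [with Toxicity=-7, Marker=-3]  = 13; Outcome = Clearance*Marker  [with Clearance=13, Marker=-3]  = -39.
Change = 0 − (-39) = 39.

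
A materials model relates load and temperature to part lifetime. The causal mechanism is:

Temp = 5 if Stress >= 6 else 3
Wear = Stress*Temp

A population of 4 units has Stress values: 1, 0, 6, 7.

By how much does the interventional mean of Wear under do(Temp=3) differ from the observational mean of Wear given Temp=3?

9

Every unit gets Temp=3 under the intervention. Wear values become 3, 0, 18, 21; E[Wear|do(Temp=3)] = 10.5.
Conditioning on Temp=3 selects the 2 unit(s) with Stress ∈ {1, 0}. Their Wear values: 3, 0. Mean = 1.5.
Difference = 10.5 − 1.5 = 9.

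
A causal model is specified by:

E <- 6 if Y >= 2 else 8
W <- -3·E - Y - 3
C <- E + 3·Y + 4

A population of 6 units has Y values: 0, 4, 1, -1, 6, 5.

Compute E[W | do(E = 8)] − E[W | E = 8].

-2.5

Under do(E=8), E's equation is replaced by E=8 for every unit. Per-unit W: -27, -31, -28, -26, -33, -32. Mean = -29.5.
Observing E=8 restricts to units where E's equation naturally yields 8: Y ∈ {0, 1, -1}. In that subpopulation W = -27, -28, -26, mean -27.
Difference = -29.5 − (-27) = -2.5.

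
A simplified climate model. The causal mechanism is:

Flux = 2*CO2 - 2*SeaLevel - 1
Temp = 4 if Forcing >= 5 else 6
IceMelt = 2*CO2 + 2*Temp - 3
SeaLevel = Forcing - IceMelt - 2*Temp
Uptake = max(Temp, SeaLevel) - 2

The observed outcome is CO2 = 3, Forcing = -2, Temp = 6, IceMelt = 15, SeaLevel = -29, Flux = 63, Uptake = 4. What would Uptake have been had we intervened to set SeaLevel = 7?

Under do(SeaLevel=7), the mechanism SeaLevel = Forcing - IceMelt - 2*Temp is discarded; SeaLevel is fixed at 7.
Temp = 4 if Forcing >= 5 else 6  [with Forcing=-2]  = 6
Uptake = max(Temp, SeaLevel) - 2  [with Temp=6, SeaLevel=7]  = 5

5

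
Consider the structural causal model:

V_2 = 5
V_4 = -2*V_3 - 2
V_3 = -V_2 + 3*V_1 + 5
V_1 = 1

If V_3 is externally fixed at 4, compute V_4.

-10

The intervention breaks the incoming arrows to V_3: V_3 = -V_2 + 3*V_1 + 5 no longer applies, and V_3 = 4.
V_4 = -2*V_3 - 2  [with V_3=4]  = -10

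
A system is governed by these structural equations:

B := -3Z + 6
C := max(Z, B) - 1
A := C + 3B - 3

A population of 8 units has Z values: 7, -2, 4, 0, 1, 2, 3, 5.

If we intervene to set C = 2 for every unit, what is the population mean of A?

-5.5

Every unit gets C=2 under the intervention. A values become -46, 35, -19, 17, 8, -1, -10, -28; E[A|do(C=2)] = -5.5.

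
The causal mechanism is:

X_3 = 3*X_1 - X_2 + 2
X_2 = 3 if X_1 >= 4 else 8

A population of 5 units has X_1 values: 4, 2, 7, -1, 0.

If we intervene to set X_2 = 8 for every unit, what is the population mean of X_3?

1.2

Under do(X_2=8), X_2's equation is replaced by X_2=8 for every unit. Per-unit X_3: 6, 0, 15, -9, -6. Mean = 1.2.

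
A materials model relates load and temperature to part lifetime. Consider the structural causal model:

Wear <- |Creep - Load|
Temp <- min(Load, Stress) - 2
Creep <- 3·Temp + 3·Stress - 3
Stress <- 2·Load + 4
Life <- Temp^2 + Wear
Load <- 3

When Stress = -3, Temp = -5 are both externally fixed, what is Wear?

Under do(Stress = -3, Temp = -5), each intervened variable's structural equation is replaced by its fixed value.
Creep = 3·Temp + 3·Stress - 3  [with Temp=-5, Stress=-3]  = -27
Wear = |Creep - Load|  [with Creep=-27, Load=3]  = 30

30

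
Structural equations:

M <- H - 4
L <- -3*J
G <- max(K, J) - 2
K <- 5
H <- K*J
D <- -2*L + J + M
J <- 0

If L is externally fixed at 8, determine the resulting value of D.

-20

The intervention breaks the incoming arrows to L: L <- -3*J no longer applies, and L = 8.
H = K*J  [with K=5, J=0]  = 0
M = H - 4  [with H=0]  = -4
D = -2*L + J + M  [with L=8, J=0, M=-4]  = -20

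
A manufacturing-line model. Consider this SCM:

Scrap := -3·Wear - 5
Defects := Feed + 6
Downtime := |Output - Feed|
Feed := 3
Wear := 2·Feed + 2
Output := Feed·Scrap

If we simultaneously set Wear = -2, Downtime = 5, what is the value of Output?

Setting Wear = -2, Downtime = 5 by intervention discards those variables' equations.
Scrap = -3·Wear - 5  [with Wear=-2]  = 1
Output = Feed·Scrap  [with Feed=3, Scrap=1]  = 3

3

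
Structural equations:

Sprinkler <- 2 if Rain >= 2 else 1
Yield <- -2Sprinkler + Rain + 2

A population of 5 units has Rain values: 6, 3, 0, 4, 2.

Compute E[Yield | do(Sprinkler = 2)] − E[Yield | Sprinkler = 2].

-0.75

do(Sprinkler=2) breaks Sprinkler's dependence on Rain. With Sprinkler=2 fixed, Yield across the units is 4, 1, -2, 2, 0, mean 1.
Observing Sprinkler=2 restricts to units where Sprinkler's equation naturally yields 2: Rain ∈ {6, 3, 4, 2}. In that subpopulation Yield = 4, 1, 2, 0, mean 1.75.
Difference = 1 − 1.75 = -0.75.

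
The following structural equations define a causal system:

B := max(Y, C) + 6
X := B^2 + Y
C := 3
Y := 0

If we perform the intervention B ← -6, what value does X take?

The intervention breaks the incoming arrows to B: B := max(Y, C) + 6 no longer applies, and B = -6.
X = B^2 + Y  [with B=-6, Y=0]  = 36

36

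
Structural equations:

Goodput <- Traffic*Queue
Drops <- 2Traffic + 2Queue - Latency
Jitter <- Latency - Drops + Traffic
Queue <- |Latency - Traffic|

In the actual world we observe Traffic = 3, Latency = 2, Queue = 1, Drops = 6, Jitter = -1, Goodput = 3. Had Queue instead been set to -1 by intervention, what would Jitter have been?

do(Queue=-1) replaces the equation Queue <- |Latency - Traffic| with the constant Queue = -1.
Drops = 2Traffic + 2Queue - Latency  [with Traffic=3, Queue=-1, Latency=2]  = 2
Jitter = Latency - Drops + Traffic  [with Latency=2, Drops=2, Traffic=3]  = 3

3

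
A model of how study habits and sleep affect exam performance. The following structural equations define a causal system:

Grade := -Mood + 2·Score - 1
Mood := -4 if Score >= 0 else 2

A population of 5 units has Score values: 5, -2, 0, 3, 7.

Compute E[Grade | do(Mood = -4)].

8.2

Under do(Mood=-4), Mood's equation is replaced by Mood=-4 for every unit. Per-unit Grade: 13, -1, 3, 9, 17. Mean = 8.2.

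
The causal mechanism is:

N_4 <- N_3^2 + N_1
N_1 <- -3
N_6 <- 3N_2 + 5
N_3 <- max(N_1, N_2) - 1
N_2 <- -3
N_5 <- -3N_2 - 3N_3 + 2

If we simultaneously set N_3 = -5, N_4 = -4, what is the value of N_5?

Setting N_3 = -5, N_4 = -4 by intervention discards those variables' equations.
N_5 = -3N_2 - 3N_3 + 2  [with N_2=-3, N_3=-5]  = 26

26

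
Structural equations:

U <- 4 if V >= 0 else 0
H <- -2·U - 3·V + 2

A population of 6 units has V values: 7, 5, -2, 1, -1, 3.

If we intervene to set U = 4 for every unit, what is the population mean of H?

-12.5

Under do(U=4), U's equation is replaced by U=4 for every unit. Per-unit H: -27, -21, 0, -9, -3, -15. Mean = -12.5.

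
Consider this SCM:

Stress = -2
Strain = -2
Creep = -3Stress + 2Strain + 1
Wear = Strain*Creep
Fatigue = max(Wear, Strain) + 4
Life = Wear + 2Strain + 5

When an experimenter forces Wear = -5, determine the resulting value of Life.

Under do(Wear=-5), the mechanism Wear = Strain*Creep is discarded; Wear is fixed at -5.
Life = Wear + 2Strain + 5  [with Wear=-5, Strain=-2]  = -4

-4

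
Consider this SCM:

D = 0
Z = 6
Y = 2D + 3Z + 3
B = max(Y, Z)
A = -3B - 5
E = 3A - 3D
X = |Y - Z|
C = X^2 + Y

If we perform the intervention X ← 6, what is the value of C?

do(X=6) replaces the equation X = |Y - Z| with the constant X = 6.
Y = 2D + 3Z + 3  [with D=0, Z=6]  = 21
C = X^2 + Y  [with X=6, Y=21]  = 57

57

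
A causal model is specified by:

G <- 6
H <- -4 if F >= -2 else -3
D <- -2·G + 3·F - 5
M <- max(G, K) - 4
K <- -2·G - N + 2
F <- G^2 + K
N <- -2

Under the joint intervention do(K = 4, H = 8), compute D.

Under do(K = 4, H = 8), each intervened variable's structural equation is replaced by its fixed value.
F = G^2 + K  [with G=6, K=4]  = 40
D = -2·G + 3·F - 5  [with G=6, F=40]  = 103

103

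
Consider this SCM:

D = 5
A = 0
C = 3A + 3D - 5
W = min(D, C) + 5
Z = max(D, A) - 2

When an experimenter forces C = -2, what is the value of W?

do(C=-2) replaces the equation C = 3A + 3D - 5 with the constant C = -2.
W = min(D, C) + 5  [with D=5, C=-2]  = 3

3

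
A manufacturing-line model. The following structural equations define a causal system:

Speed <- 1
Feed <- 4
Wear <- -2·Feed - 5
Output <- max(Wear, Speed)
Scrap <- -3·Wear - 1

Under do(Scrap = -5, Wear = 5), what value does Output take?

5

The joint intervention fixes Scrap = -5, Wear = 5, removing each variable's own equation.
Output = max(Wear, Speed)  [with Wear=5, Speed=1]  = 5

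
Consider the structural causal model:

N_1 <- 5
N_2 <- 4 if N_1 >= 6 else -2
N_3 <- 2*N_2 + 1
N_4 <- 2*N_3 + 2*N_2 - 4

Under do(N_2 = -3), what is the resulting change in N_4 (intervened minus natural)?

-6

Under do(N_2=-3), the mechanism N_2 <- 4 if N_1 >= 6 else -2 is discarded; N_2 is fixed at -3.
N_3 = 2*N_2 + 1  [with N_2=-3]  = -5
N_4 = 2*N_3 + 2*N_2 - 4  [with N_3=-5, N_2=-3]  = -20
Without intervention: N_2 = 4 if N_1 >= 6 else -2  [with N_1=5]  = -2; N_3 = 2*N_2 + 1  [with N_2=-2]  = -3; N_4 = 2*N_3 + 2*N_2 - 4  [with N_3=-3, N_2=-2]  = -14.
Change = -20 − (-14) = -6.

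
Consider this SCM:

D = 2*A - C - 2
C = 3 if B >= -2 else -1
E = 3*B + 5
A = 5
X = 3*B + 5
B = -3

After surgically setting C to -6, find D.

The intervention breaks the incoming arrows to C: C = 3 if B >= -2 else -1 no longer applies, and C = -6.
D = 2*A - C - 2  [with A=5, C=-6]  = 14

14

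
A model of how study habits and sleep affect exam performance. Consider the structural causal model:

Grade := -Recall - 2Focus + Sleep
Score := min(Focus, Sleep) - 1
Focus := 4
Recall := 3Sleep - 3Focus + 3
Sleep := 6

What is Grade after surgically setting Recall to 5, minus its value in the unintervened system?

Intervening sets Recall = 5 and removes its equation (Recall := 3Sleep - 3Focus + 3).
Grade = -Recall - 2Focus + Sleep  [with Recall=5, Focus=4, Sleep=6]  = -7
Without intervention: Recall = 3Sleep - 3Focus + 3  [with Sleep=6, Focus=4]  = 9; Grade = -Recall - 2Focus + Sleep  [with Recall=9, Focus=4, Sleep=6]  = -11.
Change = -7 − (-11) = 4.

4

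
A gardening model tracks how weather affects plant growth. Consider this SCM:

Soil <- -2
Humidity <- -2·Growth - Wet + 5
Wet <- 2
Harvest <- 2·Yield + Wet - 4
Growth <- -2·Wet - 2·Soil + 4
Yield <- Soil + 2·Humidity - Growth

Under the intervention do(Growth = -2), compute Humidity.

The intervention breaks the incoming arrows to Growth: Growth <- -2·Wet - 2·Soil + 4 no longer applies, and Growth = -2.
Humidity = -2·Growth - Wet + 5  [with Growth=-2, Wet=2]  = 7

7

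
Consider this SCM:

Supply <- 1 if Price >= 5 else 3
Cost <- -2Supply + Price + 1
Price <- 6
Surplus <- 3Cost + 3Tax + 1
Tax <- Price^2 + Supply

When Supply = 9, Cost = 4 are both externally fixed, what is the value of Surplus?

148

Under do(Supply = 9, Cost = 4), each intervened variable's structural equation is replaced by its fixed value.
Tax = Price^2 + Supply  [with Price=6, Supply=9]  = 45
Surplus = 3Cost + 3Tax + 1  [with Cost=4, Tax=45]  = 148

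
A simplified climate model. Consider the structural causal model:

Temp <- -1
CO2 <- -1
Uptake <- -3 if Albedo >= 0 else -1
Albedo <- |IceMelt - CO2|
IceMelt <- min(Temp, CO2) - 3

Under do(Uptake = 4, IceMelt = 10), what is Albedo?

11

Under do(Uptake = 4, IceMelt = 10), each intervened variable's structural equation is replaced by its fixed value.
Albedo = |IceMelt - CO2|  [with IceMelt=10, CO2=-1]  = 11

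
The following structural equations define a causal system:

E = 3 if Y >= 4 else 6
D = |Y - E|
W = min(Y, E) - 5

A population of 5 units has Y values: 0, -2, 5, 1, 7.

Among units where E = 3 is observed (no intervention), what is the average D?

3

E[D|E=3] averages over only the 2 units with E=3 (Y = 5, 7): D = 2, 4, mean 3.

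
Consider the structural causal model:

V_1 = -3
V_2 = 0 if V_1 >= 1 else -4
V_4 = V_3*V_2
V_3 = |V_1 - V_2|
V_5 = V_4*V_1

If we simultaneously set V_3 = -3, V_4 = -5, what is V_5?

Setting V_3 = -3, V_4 = -5 by intervention discards those variables' equations.
V_5 = V_4*V_1  [with V_4=-5, V_1=-3]  = 15

15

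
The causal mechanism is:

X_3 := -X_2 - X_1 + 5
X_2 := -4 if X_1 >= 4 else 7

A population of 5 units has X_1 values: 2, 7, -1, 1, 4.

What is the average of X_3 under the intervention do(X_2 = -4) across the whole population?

6.4

do(X_2=-4) breaks X_2's dependence on X_1. With X_2=-4 fixed, X_3 across the units is 7, 2, 10, 8, 5, mean 6.4.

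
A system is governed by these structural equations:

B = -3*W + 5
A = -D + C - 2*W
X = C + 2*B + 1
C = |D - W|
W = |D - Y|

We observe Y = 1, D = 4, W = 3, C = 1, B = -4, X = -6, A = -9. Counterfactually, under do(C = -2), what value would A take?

The intervention breaks the incoming arrows to C: C = |D - W| no longer applies, and C = -2.
W = |D - Y|  [with D=4, Y=1]  = 3
A = -D + C - 2*W  [with D=4, C=-2, W=3]  = -12

-12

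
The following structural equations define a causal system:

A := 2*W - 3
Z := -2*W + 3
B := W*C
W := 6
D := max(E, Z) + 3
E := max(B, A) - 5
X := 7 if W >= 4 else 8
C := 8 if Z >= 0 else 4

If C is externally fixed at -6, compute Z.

-9

Under do(C=-6), the mechanism C := 8 if Z >= 0 else 4 is discarded; C is fixed at -6.
Since Z is not a descendant of the intervened variable, it is unaffected.
Z = -2*W + 3  [with W=6]  = -9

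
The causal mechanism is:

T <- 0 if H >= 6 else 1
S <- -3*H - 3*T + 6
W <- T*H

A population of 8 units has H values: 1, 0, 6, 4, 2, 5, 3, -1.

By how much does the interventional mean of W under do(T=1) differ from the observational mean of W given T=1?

0.5

do(T=1) breaks T's dependence on H. With T=1 fixed, W across the units is 1, 0, 6, 4, 2, 5, 3, -1, mean 2.5.
Conditioning on T=1 selects the 7 unit(s) with H ∈ {1, 0, 4, 2, 5, 3, -1}. Their W values: 1, 0, 4, 2, 5, 3, -1. Mean = 2.
Difference = 2.5 − 2 = 0.5.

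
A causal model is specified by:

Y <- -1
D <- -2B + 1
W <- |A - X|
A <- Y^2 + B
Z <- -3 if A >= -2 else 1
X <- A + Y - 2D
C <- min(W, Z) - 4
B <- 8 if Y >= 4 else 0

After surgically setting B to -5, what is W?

23

Under do(B=-5), the mechanism B <- 8 if Y >= 4 else 0 is discarded; B is fixed at -5.
A = Y^2 + B  [with Y=-1, B=-5]  = -4
D = -2B + 1  [with B=-5]  = 11
X = A + Y - 2D  [with A=-4, Y=-1, D=11]  = -27
W = |A - X|  [with A=-4, X=-27]  = 23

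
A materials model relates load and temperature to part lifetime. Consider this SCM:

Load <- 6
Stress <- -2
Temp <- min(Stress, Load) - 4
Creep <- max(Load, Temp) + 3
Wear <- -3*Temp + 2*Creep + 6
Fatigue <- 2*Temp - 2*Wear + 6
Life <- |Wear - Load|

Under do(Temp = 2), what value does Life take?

12

The intervention breaks the incoming arrows to Temp: Temp <- min(Stress, Load) - 4 no longer applies, and Temp = 2.
Creep = max(Load, Temp) + 3  [with Load=6, Temp=2]  = 9
Wear = -3*Temp + 2*Creep + 6  [with Temp=2, Creep=9]  = 18
Life = |Wear - Load|  [with Wear=18, Load=6]  = 12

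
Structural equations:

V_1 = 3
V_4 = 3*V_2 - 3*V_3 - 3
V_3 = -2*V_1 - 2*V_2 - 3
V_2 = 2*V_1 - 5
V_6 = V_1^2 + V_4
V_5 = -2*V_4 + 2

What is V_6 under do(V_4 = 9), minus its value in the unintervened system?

-24

Under do(V_4=9), the mechanism V_4 = 3*V_2 - 3*V_3 - 3 is discarded; V_4 is fixed at 9.
V_6 = V_1^2 + V_4  [with V_1=3, V_4=9]  = 18
Without intervention: V_2 = 2*V_1 - 5  [with V_1=3]  = 1; V_3 = -2*V_1 - 2*V_2 - 3  [with V_1=3, V_2=1]  = -11; V_4 = 3*V_2 - 3*V_3 - 3  [with V_2=1, V_3=-11]  = 33; V_6 = V_1^2 + V_4  [with V_1=3, V_4=33]  = 42.
Change = 18 − 42 = -24.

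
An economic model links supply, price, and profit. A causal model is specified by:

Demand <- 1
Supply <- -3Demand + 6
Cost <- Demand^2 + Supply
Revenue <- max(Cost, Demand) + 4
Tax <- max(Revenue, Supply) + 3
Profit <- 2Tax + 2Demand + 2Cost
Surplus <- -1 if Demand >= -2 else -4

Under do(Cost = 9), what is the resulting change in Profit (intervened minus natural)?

20

The intervention breaks the incoming arrows to Cost: Cost <- Demand^2 + Supply no longer applies, and Cost = 9.
Supply = -3Demand + 6  [with Demand=1]  = 3
Revenue = max(Cost, Demand) + 4  [with Cost=9, Demand=1]  = 13
Tax = max(Revenue, Supply) + 3  [with Revenue=13, Supply=3]  = 16
Profit = 2Tax + 2Demand + 2Cost  [with Tax=16, Demand=1, Cost=9]  = 52
Without intervention: Supply = -3Demand + 6  [with Demand=1]  = 3; Cost = Demand^2 + Supply  [with Demand=1, Supply=3]  = 4; Revenue = max(Cost, Demand) + 4  [with Cost=4, Demand=1]  = 8; Tax = max(Revenue, Supply) + 3  [with Revenue=8, Supply=3]  = 11; Profit = 2Tax + 2Demand + 2Cost  [with Tax=11, Demand=1, Cost=4]  = 32.
Change = 52 − 32 = 20.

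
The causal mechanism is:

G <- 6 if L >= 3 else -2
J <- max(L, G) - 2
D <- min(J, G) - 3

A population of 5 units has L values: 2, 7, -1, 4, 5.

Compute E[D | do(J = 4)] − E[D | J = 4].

-2.4

Under do(J=4), J's equation is replaced by J=4 for every unit. Per-unit D: -5, 1, -5, 1, 1. Mean = -1.4.
E[D|J=4] averages over only the 2 units with J=4 (L = 4, 5): D = 1, 1, mean 1.
Difference = -1.4 − 1 = -2.4.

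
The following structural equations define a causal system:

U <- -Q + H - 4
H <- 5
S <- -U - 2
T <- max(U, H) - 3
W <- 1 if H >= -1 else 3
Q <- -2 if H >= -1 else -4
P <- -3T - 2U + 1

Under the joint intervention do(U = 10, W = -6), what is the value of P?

-40

Under do(U = 10, W = -6), each intervened variable's structural equation is replaced by its fixed value.
T = max(U, H) - 3  [with U=10, H=5]  = 7
P = -3T - 2U + 1  [with T=7, U=10]  = -40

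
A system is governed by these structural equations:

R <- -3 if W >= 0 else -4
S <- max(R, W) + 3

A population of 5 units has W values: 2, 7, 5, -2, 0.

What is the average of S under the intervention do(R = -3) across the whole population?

do(R=-3) breaks R's dependence on W. With R=-3 fixed, S across the units is 5, 10, 8, 1, 3, mean 5.4.

5.4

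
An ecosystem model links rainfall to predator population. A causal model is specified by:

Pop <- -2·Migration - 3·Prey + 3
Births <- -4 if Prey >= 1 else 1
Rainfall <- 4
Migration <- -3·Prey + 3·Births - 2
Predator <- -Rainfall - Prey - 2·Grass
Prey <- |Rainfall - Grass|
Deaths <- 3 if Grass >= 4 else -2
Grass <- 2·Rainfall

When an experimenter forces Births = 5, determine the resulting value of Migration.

Under do(Births=5), the mechanism Births <- -4 if Prey >= 1 else 1 is discarded; Births is fixed at 5.
Grass = 2·Rainfall  [with Rainfall=4]  = 8
Prey = |Rainfall - Grass|  [with Rainfall=4, Grass=8]  = 4
Migration = -3·Prey + 3·Births - 2  [with Prey=4, Births=5]  = 1

1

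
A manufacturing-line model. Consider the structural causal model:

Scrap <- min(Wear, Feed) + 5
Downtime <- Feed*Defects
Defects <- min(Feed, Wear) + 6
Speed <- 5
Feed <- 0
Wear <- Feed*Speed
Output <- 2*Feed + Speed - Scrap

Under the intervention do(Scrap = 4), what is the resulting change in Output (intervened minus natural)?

1

The intervention breaks the incoming arrows to Scrap: Scrap <- min(Wear, Feed) + 5 no longer applies, and Scrap = 4.
Output = 2*Feed + Speed - Scrap  [with Feed=0, Speed=5, Scrap=4]  = 1
Without intervention: Wear = Feed*Speed  [with Feed=0, Speed=5]  = 0; Scrap = min(Wear, Feed) + 5  [with Wear=0, Feed=0]  = 5; Output = 2*Feed + Speed - Scrap  [with Feed=0, Speed=5, Scrap=5]  = 0.
Change = 1 − 0 = 1.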